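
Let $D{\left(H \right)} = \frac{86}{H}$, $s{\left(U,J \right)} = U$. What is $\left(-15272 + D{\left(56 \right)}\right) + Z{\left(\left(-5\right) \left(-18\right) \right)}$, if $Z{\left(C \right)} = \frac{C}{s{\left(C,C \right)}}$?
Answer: $- \frac{427545}{28} \approx -15269.0$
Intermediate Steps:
$Z{\left(C \right)} = 1$ ($Z{\left(C \right)} = \frac{C}{C} = 1$)
$\left(-15272 + D{\left(56 \right)}\right) + Z{\left(\left(-5\right) \left(-18\right) \right)} = \left(-15272 + \frac{86}{56}\right) + 1 = \left(-15272 + 86 \cdot \frac{1}{56}\right) + 1 = \left(-15272 + \frac{43}{28}\right) + 1 = - \frac{427573}{28} + 1 = - \frac{427545}{28}$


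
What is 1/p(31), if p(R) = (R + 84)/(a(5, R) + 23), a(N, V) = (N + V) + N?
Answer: 64/115 ≈ 0.55652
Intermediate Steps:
a(N, V) = V + 2*N
p(R) = (84 + R)/(33 + R) (p(R) = (R + 84)/((R + 2*5) + 23) = (84 + R)/((R + 10) + 23) = (84 + R)/((10 + R) + 23) = (84 + R)/(33 + R))
1/p(31) = 1/((84 + 31)/(33 + 31)) = 1/(115/64) = 64/115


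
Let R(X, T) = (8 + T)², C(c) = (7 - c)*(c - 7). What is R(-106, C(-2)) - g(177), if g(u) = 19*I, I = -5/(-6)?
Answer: 31879/6 ≈ 5313.2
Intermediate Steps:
C(c) = (-7 + c)*(7 - c) (C(c) = (7 - c)*(-7 + c) = (-7 + c)*(7 - c))
I = ⅚ (I = -5*(-⅙) = ⅚ ≈ 0.83333)
g(u) = 95/6 (g(u) = 19*(⅚) = 95/6)
R(-106, C(-2)) - g(177) = (8 + (-49 - 1*(-2)² + 14*(-2)))² - 1*95/6 = (8 + (-49 - 1*4 - 28))² - 95/6 = (8 + (-49 - 4 - 28))² - 95/6 = (8 - 81)² - 95/6 = (-73)² - 95/6 = 5329 - 95/6 = 31879/6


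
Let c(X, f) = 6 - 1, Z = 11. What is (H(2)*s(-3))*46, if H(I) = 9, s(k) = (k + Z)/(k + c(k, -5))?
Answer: 1656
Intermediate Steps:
c(X, f) = 5
s(k) = (11 + k)/(5 + k) (s(k) = (k + 11)/(k + 5) = (11 + k)/(5 + k))
(H(2)*s(-3))*46 = (9*((11 - 3)/(5 - 3)))*46 = (9*(8/2))*46 = (9*((½)*8))*46 = (9*4)*46 = 36*46 = 1656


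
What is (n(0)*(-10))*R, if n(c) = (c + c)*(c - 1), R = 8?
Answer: 0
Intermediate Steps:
n(c) = 2*c*(-1 + c) (n(c) = (2*c)*(-1 + c) = 2*c*(-1 + c))
(n(0)*(-10))*R = ((2*0*(-1 + 0))*(-10))*8 = ((2*0*(-1))*(-10))*8 = (0*(-10))*8 = 0*8 = 0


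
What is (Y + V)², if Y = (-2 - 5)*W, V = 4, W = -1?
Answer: 121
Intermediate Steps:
Y = 7 (Y = (-2 - 5)*(-1) = -7*(-1) = 7)
(Y + V)² = (7 + 4)² = 11² = 121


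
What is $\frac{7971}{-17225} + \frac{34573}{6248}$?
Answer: $\frac{49610647}{9783800} \approx 5.0707$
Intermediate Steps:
$\frac{7971}{-17225} + \frac{34573}{6248} = 7971 \left(- \frac{1}{17225}\right) + 34573 \cdot \frac{1}{6248} = - \frac{7971}{17225} + \frac{3143}{568} = \frac{49610647}{9783800}$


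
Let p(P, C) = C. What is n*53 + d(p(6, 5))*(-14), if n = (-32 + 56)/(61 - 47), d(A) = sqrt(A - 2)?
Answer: 636/7 - 14*sqrt(3) ≈ 66.608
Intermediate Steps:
d(A) = sqrt(-2 + A)
n = 12/7 (n = 24/14 = 24*(1/14) = 12/7 ≈ 1.7143)
n*53 + d(p(6, 5))*(-14) = (12/7)*53 + sqrt(-2 + 5)*(-14) = 636/7 + sqrt(3)*(-14) = 636/7 - 14*sqrt(3)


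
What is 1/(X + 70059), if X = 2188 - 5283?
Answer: 1/66964 ≈ 1.4933e-5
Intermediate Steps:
X = -3095
1/(X + 70059) = 1/(-3095 + 70059) = 1/66964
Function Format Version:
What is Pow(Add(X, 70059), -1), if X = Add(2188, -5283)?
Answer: Rational(1, 66964) ≈ 1.4933e-5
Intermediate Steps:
X = -3095
Pow(Add(X, 70059), -1) = Pow(Add(-3095, 70059), -1) = Pow(66964, -1) = Rational(1, 66964)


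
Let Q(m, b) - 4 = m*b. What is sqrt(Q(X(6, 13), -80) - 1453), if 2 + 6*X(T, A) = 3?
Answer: I*sqrt(13161)/3 ≈ 38.24*I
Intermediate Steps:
X(T, A) = 1/6 (X(T, A) = -1/3 + (1/6)*3 = -1/3 + 1/2 = 1/6)
Q(m, b) = 4 + b*m (Q(m, b) = 4 + m*b = 4 + b*m)
sqrt(Q(X(6, 13), -80) - 1453) = sqrt((4 - 80*1/6) - 1453) = sqrt((4 - 40/3) - 1453) = sqrt(-28/3 - 1453) = sqrt(-4387/3) = I*sqrt(13161)/3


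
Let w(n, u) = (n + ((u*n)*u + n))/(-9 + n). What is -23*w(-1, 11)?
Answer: -2829/10 ≈ -282.90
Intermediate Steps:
w(n, u) = (2*n + n*u²)/(-9 + n) (w(n, u) = (n + ((n*u)*u + n))/(-9 + n) = (n + (n*u² + n))/(-9 + n) = (n + (n + n*u²))/(-9 + n) = (2*n + n*u²)/(-9 + n))
-23*w(-1, 11) = -(-23)*(2 + 11²)/(-9 - 1) = -(-23)*(2 + 121)/(-10) = -(-23)*(-1)*123/10 = -23*123/10 = -2829/10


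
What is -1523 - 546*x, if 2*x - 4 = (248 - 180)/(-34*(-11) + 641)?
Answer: -381827/145 ≈ -2633.3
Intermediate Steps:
x = 2064/1015 (x = 2 + ((248 - 180)/(-34*(-11) + 641))/2 = 2 + (68/(374 + 641))/2 = 2 + (68/1015)/2 = 2 + (68*(1/1015))/2 = 2 + (1/2)*(68/1015) = 2 + 34/1015 = 2064/1015 ≈ 2.0335)
-1523 - 546*x = -1523 - 546*2064/1015 = -1523 - 160992/145 = -381827/145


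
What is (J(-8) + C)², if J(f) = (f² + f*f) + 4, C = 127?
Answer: 67081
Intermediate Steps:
J(f) = 4 + 2*f² (J(f) = (f² + f²) + 4 = 2*f² + 4 = 4 + 2*f²)
(J(-8) + C)² = ((4 + 2*(-8)²) + 127)² = ((4 + 2*64) + 127)² = ((4 + 128) + 127)² = (132 + 127)² = 259² = 67081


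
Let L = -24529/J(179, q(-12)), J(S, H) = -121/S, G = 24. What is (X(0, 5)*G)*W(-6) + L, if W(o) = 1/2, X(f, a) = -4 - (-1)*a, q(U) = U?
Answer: 4392143/121 ≈ 36299.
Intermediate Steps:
X(f, a) = -4 + a
W(o) = ½
L = 4390691/121 (L = -24529/((-121/179)) = -24529/((-121*1/179)) = -24529/(-121/179) = -24529*(-179/121) = 4390691/121 ≈ 36287.)
(X(0, 5)*G)*W(-6) + L = ((-4 + 5)*24)*(½) + 4390691/121 = (1*24)*(½) + 4390691/121 = 24*(½) + 4390691/121 = 12 + 4390691/121 = 4392143/121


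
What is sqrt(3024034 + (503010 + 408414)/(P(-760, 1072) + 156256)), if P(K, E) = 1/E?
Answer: 5*sqrt(3393989386352629123570)/167506433 ≈ 1739.0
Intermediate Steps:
sqrt(3024034 + (503010 + 408414)/(P(-760, 1072) + 156256)) = sqrt(3024034 + (503010 + 408414)/(1/1072 + 156256)) = sqrt(3024034 + 911424/(1/1072 + 156256)) = sqrt(3024034 + 911424/(167506433/1072)) = sqrt(3024034 + 911424*(1072/167506433)) = sqrt(3024034 + 977046528/167506433) = sqrt(506546125657250/167506433) = 5*sqrt(3393989386352629123570)/167506433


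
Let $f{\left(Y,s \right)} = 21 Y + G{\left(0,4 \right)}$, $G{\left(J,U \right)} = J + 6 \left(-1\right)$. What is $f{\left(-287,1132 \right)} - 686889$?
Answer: $-692922$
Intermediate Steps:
$G{\left(J,U \right)} = -6 + J$ ($G{\left(J,U \right)} = J - 6 = -6 + J$)
$f{\left(Y,s \right)} = -6 + 21 Y$ ($f{\left(Y,s \right)} = 21 Y + \left(-6 + 0\right) = 21 Y - 6 = -6 + 21 Y$)
$f{\left(-287,1132 \right)} - 686889 = \left(-6 + 21 \left(-287\right)\right) - 686889 = \left(-6 - 6027\right) - 686889 = -6033 - 686889 = -692922$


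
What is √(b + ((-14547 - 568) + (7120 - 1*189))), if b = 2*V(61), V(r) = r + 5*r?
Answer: 18*I*√23 ≈ 86.325*I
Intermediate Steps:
V(r) = 6*r
b = 732 (b = 2*(6*61) = 2*366 = 732)
√(b + ((-14547 - 568) + (7120 - 1*189))) = √(732 + ((-14547 - 568) + (7120 - 1*189))) = √(732 + (-15115 + (7120 - 189))) = √(732 + (-15115 + 6931)) = √(732 - 8184) = √(-7452) = 18*I*√23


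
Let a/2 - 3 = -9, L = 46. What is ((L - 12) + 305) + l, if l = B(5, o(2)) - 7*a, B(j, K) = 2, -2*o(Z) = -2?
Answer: 425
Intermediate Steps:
o(Z) = 1 (o(Z) = -½*(-2) = 1)
a = -12 (a = 6 + 2*(-9) = 6 - 18 = -12)
l = 86 (l = 2 - 7*(-12) = 2 + 84 = 86)
((L - 12) + 305) + l = ((46 - 12) + 305) + 86 = (34 + 305) + 86 = 339 + 86 = 425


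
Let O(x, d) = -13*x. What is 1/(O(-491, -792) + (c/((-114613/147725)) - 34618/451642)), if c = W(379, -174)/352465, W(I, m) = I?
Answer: 1824501396090589/11645650036022618351 ≈ 0.00015667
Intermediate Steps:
c = 379/352465 ≈ 0.0010753
1/(O(-491, -792) + (c/((-114613/147725)) - 34618/451642)) = 1/(-13*(-491) + (379/(352465*((-114613/147725))) - 34618/451642)) = 1/(6383 + (379/(352465*((-114613*1/147725))) - 34618*1/451642)) = 1/(6383 + (379/(352465*(-114613/147725)) - 17309/225821)) = 1/(6383 + ((379/352465)*(-147725/114613) - 17309/225821)) = 1/(6383 + (-11197555/8079414209 - 17309/225821)) = 1/(6383 - 142375223611236/1824501396090589) = 1/(11645650036022618351/1824501396090589) = 1824501396090589/11645650036022618351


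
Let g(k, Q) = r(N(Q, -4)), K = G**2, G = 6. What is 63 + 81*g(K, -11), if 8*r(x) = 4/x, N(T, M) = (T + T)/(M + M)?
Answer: 855/11 ≈ 77.727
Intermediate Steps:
N(T, M) = T/M (N(T, M) = (2*T)/((2*M)) = (2*T)*(1/(2*M)) = T/M)
r(x) = 1/(2*x) (r(x) = (4/x)/8 = 1/(2*x))
K = 36 (K = 6**2 = 36)
g(k, Q) = -2/Q (g(k, Q) = 1/(2*((Q/(-4)))) = 1/(2*((Q*(-1/4)))) = 1/(2*((-Q/4))) = (-4/Q)/2 = -2/Q)
63 + 81*g(K, -11) = 63 + 81*(-2/(-11)) = 63 + 81*(-2*(-1/11)) = 63 + 81*(2/11) = 63 + 162/11 = 855/11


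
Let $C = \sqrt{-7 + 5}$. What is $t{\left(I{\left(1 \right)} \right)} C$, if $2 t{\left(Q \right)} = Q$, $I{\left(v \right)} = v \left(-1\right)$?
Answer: $- \frac{i \sqrt{2}}{2} \approx - 0.70711 i$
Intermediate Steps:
$I{\left(v \right)} = - v$
$C = i \sqrt{2}$ ($C = \sqrt{-2} = i \sqrt{2} \approx 1.4142 i$)
$t{\left(Q \right)} = \frac{Q}{2}$
$t{\left(I{\left(1 \right)} \right)} C = \frac{\left(-1\right) 1}{2} i \sqrt{2} = \frac{1}{2} \left(-1\right) i \sqrt{2} = - \frac{i \sqrt{2}}{2}$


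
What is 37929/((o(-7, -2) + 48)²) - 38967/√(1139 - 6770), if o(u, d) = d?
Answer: 37929/2116 + 12989*I*√5631/1877 ≈ 17.925 + 519.28*I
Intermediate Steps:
37929/((o(-7, -2) + 48)²) - 38967/√(1139 - 6770) = 37929/((-2 + 48)²) - 38967/√(1139 - 6770) = 37929/(46²) - 38967*(-I*√5631/5631) = 37929/2116 - 38967*(-I*√5631/5631) = 37929*(1/2116) - (-12989)*I*√5631/1877 = 37929/2116 + 12989*I*√5631/1877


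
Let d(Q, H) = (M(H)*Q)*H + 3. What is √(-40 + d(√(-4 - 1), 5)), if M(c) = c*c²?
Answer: √(-37 + 625*I*√5) ≈ 26.087 + 26.786*I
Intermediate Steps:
M(c) = c³
d(Q, H) = 3 + Q*H⁴ (d(Q, H) = (H³*Q)*H + 3 = (Q*H³)*H + 3 = Q*H⁴ + 3 = 3 + Q*H⁴)
√(-40 + d(√(-4 - 1), 5)) = √(-40 + (3 + √(-4 - 1)*5⁴)) = √(-40 + (3 + √(-5)*625)) = √(-40 + (3 + (I*√5)*625)) = √(-40 + (3 + 625*I*√5)) = √(-37 + 625*I*√5)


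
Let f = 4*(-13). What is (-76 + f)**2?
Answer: 16384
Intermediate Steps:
f = -52
(-76 + f)**2 = (-76 - 52)**2 = (-128)**2 = 16384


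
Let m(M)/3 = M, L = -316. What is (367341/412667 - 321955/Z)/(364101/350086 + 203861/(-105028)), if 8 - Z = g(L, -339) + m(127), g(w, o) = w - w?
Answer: -31754237486963784056/33111903452184847 ≈ -959.00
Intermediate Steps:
m(M) = 3*M
g(w, o) = 0
Z = -373 (Z = 8 - (0 + 3*127) = 8 - (0 + 381) = 8 - 1*381 = 8 - 381 = -373)
(367341/412667 - 321955/Z)/(364101/350086 + 203861/(-105028)) = (367341/412667 - 321955/(-373))/(364101/350086 + 203861/(-105028)) = (367341*(1/412667) - 321955*(-1/373))/(364101*(1/350086) + 203861*(-1/105028)) = (367341/412667 + 321955/373)/(364101/350086 - 29123/15004) = 132997222178/(153924791*(-215117417/238758652)) = (132997222178/153924791)*(-238758652/215117417) = -31754237486963784056/33111903452184847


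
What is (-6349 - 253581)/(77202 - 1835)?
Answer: -259930/75367 ≈ -3.4489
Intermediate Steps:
(-6349 - 253581)/(77202 - 1835) = -259930/75367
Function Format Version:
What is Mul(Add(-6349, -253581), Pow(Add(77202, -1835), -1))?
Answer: Rational(-259930, 75367) ≈ -3.4489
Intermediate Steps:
Mul(Add(-6349, -253581), Pow(Add(77202, -1835), -1)) = Mul(-259930, Pow(75367, -1)) = Mul(-259930, Rational(1, 75367)) = Rational(-259930, 75367)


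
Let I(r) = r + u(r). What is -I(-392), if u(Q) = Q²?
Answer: -153272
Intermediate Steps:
I(r) = r + r²
-I(-392) = -(-392)*(1 - 392) = -(-392)*(-391) = -1*153272 = -153272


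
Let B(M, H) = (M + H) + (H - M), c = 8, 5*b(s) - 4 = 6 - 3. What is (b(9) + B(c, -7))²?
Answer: 3969/25 ≈ 158.76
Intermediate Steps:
b(s) = 7/5 (b(s) = ⅘ + (6 - 3)/5 = ⅘ + (⅕)*3 = ⅘ + ⅗ = 7/5)
B(M, H) = 2*H (B(M, H) = (H + M) + (H - M) = 2*H)
(b(9) + B(c, -7))² = (7/5 + 2*(-7))² = (7/5 - 14)² = (-63/5)² = 3969/25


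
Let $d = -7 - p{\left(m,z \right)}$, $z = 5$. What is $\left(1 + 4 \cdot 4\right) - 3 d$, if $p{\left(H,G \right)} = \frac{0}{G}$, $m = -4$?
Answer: $38$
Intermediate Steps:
$p{\left(H,G \right)} = 0$
$d = -7$ ($d = -7 - 0 = -7 + 0 = -7$)
$\left(1 + 4 \cdot 4\right) - 3 d = \left(1 + 4 \cdot 4\right) - -21 = \left(1 + 16\right) + 21 = 17 + 21 = 38$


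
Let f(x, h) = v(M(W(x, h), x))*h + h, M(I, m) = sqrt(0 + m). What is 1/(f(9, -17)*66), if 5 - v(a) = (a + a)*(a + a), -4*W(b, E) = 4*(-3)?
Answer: 1/33660 ≈ 2.9709e-5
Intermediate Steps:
W(b, E) = 3 (W(b, E) = -(-3) = -1/4*(-12) = 3)
M(I, m) = sqrt(m)
v(a) = 5 - 4*a**2 (v(a) = 5 - (a + a)*(a + a) = 5 - 2*a*2*a = 5 - 4*a**2)
f(x, h) = h + h*(5 - 4*x) (f(x, h) = (5 - 4*x)*h + h = h*(5 - 4*x) + h = h + h*(5 - 4*x))
1/(f(9, -17)*66) = 1/((2*(-17)*(3 - 2*9))*66) = 1/((2*(-17)*(3 - 18))*66) = 1/((2*(-17)*(-15))*66) = 1/(510*66) = 1/33660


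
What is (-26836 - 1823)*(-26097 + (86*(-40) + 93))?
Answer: 843835596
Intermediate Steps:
(-26836 - 1823)*(-26097 + (86*(-40) + 93)) = -28659*(-26097 + (-3440 + 93)) = -28659*(-26097 - 3347) = -28659*(-29444) = 843835596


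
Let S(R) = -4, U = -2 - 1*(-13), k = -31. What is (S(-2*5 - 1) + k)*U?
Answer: -385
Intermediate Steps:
U = 11 (U = -2 + 13 = 11)
(S(-2*5 - 1) + k)*U = (-4 - 31)*11 = -35*11 = -385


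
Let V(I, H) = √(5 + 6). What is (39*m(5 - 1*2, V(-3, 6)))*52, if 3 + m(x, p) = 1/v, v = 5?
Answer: -28392/5 ≈ -5678.4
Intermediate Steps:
V(I, H) = √11
m(x, p) = -14/5 (m(x, p) = -3 + 1/5 = -3 + ⅕ = -14/5)
(39*m(5 - 1*2, V(-3, 6)))*52 = (39*(-14/5))*52 = -546/5*52 = -28392/5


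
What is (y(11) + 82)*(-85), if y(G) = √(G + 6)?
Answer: -6970 - 85*√17 ≈ -7320.5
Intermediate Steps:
y(G) = √(6 + G)
(y(11) + 82)*(-85) = (√(6 + 11) + 82)*(-85) = (√17 + 82)*(-85) = (82 + √17)*(-85) = -6970 - 85*√17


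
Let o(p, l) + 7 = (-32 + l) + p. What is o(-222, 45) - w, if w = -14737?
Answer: 14521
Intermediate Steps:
o(p, l) = -39 + l + p (o(p, l) = -7 + ((-32 + l) + p) = -7 + (-32 + l + p) = -39 + l + p)
o(-222, 45) - w = (-39 + 45 - 222) - 1*(-14737) = -216 + 14737 = 14521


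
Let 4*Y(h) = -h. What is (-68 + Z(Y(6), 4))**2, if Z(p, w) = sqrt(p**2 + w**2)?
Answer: (136 - sqrt(73))**2/4 ≈ 4061.3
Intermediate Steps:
Y(h) = -h/4 (Y(h) = (-h)/4 = -h/4)
(-68 + Z(Y(6), 4))**2 = (-68 + sqrt((-1/4*6)**2 + 4**2))**2 = (-68 + sqrt((-3/2)**2 + 16))**2 = (-68 + sqrt(9/4 + 16))**2 = (-68 + sqrt(73/4))**2 = (-68 + sqrt(73)/2)**2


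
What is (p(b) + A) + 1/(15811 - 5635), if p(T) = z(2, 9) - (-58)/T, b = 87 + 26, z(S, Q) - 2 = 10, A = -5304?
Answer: -6084616975/1149888 ≈ -5291.5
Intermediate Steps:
z(S, Q) = 12 (z(S, Q) = 2 + 10 = 12)
b = 113
p(T) = 12 + 58/T (p(T) = 12 - (-58)/T = 12 + 58/T)
(p(b) + A) + 1/(15811 - 5635) = ((12 + 58/113) - 5304) + 1/(15811 - 5635) = ((12 + 58*(1/113)) - 5304) + 1/10176 = ((12 + 58/113) - 5304) + 1/10176 = (1414/113 - 5304) + 1/10176 = -597938/113 + 1/10176 = -6084616975/1149888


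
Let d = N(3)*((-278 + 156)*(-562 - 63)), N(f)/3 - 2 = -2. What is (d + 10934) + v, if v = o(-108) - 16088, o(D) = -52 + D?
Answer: -5314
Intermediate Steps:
N(f) = 0 (N(f) = 6 + 3*(-2) = 6 - 6 = 0)
d = 0 (d = 0*((-278 + 156)*(-562 - 63)) = 0*(-122*(-625)) = 0*76250 = 0)
v = -16248 (v = (-52 - 108) - 16088 = -160 - 16088 = -16248)
(d + 10934) + v = (0 + 10934) - 16248 = 10934 - 16248 = -5314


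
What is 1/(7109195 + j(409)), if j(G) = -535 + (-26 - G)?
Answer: 1/7108225 ≈ 1.4068e-7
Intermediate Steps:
j(G) = -561 - G
1/(7109195 + j(409)) = 1/(7109195 + (-561 - 1*409)) = 1/(7109195 + (-561 - 409)) = 1/(7109195 - 970) = 1/7108225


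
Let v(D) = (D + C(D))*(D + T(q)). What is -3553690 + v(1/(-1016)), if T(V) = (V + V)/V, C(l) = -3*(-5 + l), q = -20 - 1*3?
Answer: -1834143434069/516128 ≈ -3.5537e+6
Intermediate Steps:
q = -23 (q = -20 - 3 = -23)
C(l) = 15 - 3*l
T(V) = 2 (T(V) = (2*V)/V = 2)
v(D) = (2 + D)*(15 - 2*D) (v(D) = (D + (15 - 3*D))*(D + 2) = (15 - 2*D)*(2 + D) = (2 + D)*(15 - 2*D))
-3553690 + v(1/(-1016)) = -3553690 + (30 - 2*(1/(-1016))² + 11/(-1016)) = -3553690 + (30 - 2*(-1/1016)² + 11*(-1/1016)) = -3553690 + (30 - 2*1/1032256 - 11/1016) = -3553690 + (30 - 1/516128 - 11/1016) = -3553690 + 15478251/516128 = -1834143434069/516128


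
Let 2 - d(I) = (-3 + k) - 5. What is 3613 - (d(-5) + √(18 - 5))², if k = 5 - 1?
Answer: 3564 - 12*√13 ≈ 3520.7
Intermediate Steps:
k = 4
d(I) = 6 (d(I) = 2 - ((-3 + 4) - 5) = 2 - (1 - 5) = 2 - 1*(-4) = 2 + 4 = 6)
3613 - (d(-5) + √(18 - 5))² = 3613 - (6 + √(18 - 5))² = 3613 - (6 + √13)²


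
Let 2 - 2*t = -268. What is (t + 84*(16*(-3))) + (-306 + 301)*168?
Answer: -4737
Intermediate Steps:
t = 135 (t = 1 - ½*(-268) = 1 + 134 = 135)
(t + 84*(16*(-3))) + (-306 + 301)*168 = (135 + 84*(16*(-3))) + (-306 + 301)*168 = (135 + 84*(-48)) - 5*168 = (135 - 4032) - 840 = -3897 - 840 = -4737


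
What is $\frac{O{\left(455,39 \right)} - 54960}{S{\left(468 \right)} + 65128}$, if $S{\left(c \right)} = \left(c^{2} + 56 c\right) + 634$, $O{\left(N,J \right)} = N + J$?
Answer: $- \frac{27233}{155497} \approx -0.17514$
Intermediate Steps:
$O{\left(N,J \right)} = J + N$
$S{\left(c \right)} = 634 + c^{2} + 56 c$
$\frac{O{\left(455,39 \right)} - 54960}{S{\left(468 \right)} + 65128} = \frac{\left(39 + 455\right) - 54960}{\left(634 + 468^{2} + 56 \cdot 468\right) + 65128} = \frac{494 - 54960}{\left(634 + 219024 + 26208\right) + 65128} = - \frac{54466}{245866 + 65128} = - \frac{54466}{310994} = \left(-54466\right) \frac{1}{310994} = - \frac{27233}{155497}$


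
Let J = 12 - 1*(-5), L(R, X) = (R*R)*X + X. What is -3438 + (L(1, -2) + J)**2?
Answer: -3269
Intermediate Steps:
L(R, X) = X + X*R**2 (L(R, X) = R**2*X + X = X*R**2 + X = X + X*R**2)
J = 17 (J = 12 + 5 = 17)
-3438 + (L(1, -2) + J)**2 = -3438 + (-2*(1 + 1**2) + 17)**2 = -3438 + (-2*(1 + 1) + 17)**2 = -3438 + (-2*2 + 17)**2 = -3438 + (-4 + 17)**2 = -3438 + 13**2 = -3438 + 169 = -3269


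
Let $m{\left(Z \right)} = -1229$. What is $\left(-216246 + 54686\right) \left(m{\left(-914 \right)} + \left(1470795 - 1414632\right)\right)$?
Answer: $-8875137040$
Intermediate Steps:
$\left(-216246 + 54686\right) \left(m{\left(-914 \right)} + \left(1470795 - 1414632\right)\right) = \left(-216246 + 54686\right) \left(-1229 + \left(1470795 - 1414632\right)\right) = - 161560 \left(-1229 + \left(1470795 - 1414632\right)\right) = - 161560 \left(-1229 + 56163\right) = \left(-161560\right) 54934 = -8875137040$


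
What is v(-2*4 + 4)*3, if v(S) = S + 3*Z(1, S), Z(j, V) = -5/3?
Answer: -27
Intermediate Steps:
Z(j, V) = -5/3 (Z(j, V) = -5*⅓ = -5/3)
v(S) = -5 + S (v(S) = S + 3*(-5/3) = S - 5 = -5 + S)
v(-2*4 + 4)*3 = (-5 + (-2*4 + 4))*3 = (-5 + (-8 + 4))*3 = (-5 - 4)*3 = -9*3 = -27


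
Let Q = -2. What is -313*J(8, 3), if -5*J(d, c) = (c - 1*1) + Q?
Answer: 0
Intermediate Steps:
J(d, c) = 3/5 - c/5 (J(d, c) = -((c - 1*1) - 2)/5 = -((c - 1) - 2)/5 = -((-1 + c) - 2)/5 = -(-3 + c)/5 = 3/5 - c/5)
-313*J(8, 3) = -313*(3/5 - 1/5*3) = -313*(3/5 - 3/5) = -313*0 = 0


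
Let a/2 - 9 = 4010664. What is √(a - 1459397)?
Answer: √6561949 ≈ 2561.6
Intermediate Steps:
a = 8021346 (a = 18 + 2*4010664 = 18 + 8021328 = 8021346)
√(a - 1459397) = √(8021346 - 1459397) = √6561949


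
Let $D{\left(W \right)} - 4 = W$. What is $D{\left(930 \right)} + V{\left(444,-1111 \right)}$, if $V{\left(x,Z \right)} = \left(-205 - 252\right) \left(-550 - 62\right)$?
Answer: $280618$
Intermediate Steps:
$D{\left(W \right)} = 4 + W$
$V{\left(x,Z \right)} = 279684$ ($V{\left(x,Z \right)} = \left(-457\right) \left(-612\right) = 279684$)
$D{\left(930 \right)} + V{\left(444,-1111 \right)} = \left(4 + 930\right) + 279684 = 934 + 279684 = 280618$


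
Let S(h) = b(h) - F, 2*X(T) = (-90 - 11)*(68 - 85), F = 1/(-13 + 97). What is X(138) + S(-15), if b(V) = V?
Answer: 70853/84 ≈ 843.49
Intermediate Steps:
F = 1/84 ≈ 0.011905
X(T) = 1717/2 (X(T) = ((-90 - 11)*(68 - 85))/2 = (-101*(-17))/2 = (½)*1717 = 1717/2)
S(h) = -1/84 + h (S(h) = h - 1*1/84 = h - 1/84 = -1/84 + h)
X(138) + S(-15) = 1717/2 + (-1/84 - 15) = 1717/2 - 1261/84 = 70853/84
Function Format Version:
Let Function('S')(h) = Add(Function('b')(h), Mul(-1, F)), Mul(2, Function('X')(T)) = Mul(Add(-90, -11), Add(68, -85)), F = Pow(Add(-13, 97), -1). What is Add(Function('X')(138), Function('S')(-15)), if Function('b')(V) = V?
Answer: Rational(70853, 84) ≈ 843.49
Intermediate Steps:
F = Rational(1, 84) (F = Pow(84, -1) = Rational(1, 84) ≈ 0.011905)
Function('X')(T) = Rational(1717, 2) (Function('X')(T) = Mul(Rational(1, 2), Mul(Add(-90, -11), Add(68, -85))) = Mul(Rational(1, 2), Mul(-101, -17)) = Mul(Rational(1, 2), 1717) = Rational(1717, 2))
Function('S')(h) = Add(Rational(-1, 84), h) (Function('S')(h) = Add(h, Mul(-1, Rational(1, 84))) = Add(h, Rational(-1, 84)) = Add(Rational(-1, 84), h))
Add(Function('X')(138), Function('S')(-15)) = Add(Rational(1717, 2), Add(Rational(-1, 84), -15)) = Add(Rational(1717, 2), Rational(-1261, 84)) = Rational(70853, 84)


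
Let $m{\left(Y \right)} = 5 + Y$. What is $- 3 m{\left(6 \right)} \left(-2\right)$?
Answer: $66$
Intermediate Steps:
$- 3 m{\left(6 \right)} \left(-2\right) = - 3 \left(5 + 6\right) \left(-2\right) = \left(-3\right) 11 \left(-2\right) = \left(-33\right) \left(-2\right) = 66$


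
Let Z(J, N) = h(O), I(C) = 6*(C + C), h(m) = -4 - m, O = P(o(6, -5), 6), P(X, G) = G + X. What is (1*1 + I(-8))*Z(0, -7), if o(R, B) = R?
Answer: 1520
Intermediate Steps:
O = 12 (O = 6 + 6 = 12)
I(C) = 12*C (I(C) = 6*(2*C) = 12*C)
Z(J, N) = -16 (Z(J, N) = -4 - 1*12 = -4 - 12 = -16)
(1*1 + I(-8))*Z(0, -7) = (1*1 + 12*(-8))*(-16) = (1 - 96)*(-16) = -95*(-16) = 1520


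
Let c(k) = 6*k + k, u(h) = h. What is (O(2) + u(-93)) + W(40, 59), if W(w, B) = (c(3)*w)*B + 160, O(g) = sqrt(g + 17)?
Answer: 49627 + sqrt(19) ≈ 49631.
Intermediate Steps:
c(k) = 7*k
O(g) = sqrt(17 + g)
W(w, B) = 160 + 21*B*w (W(w, B) = ((7*3)*w)*B + 160 = (21*w)*B + 160 = 21*B*w + 160 = 160 + 21*B*w)
(O(2) + u(-93)) + W(40, 59) = (sqrt(17 + 2) - 93) + (160 + 21*59*40) = (sqrt(19) - 93) + (160 + 49560) = (-93 + sqrt(19)) + 49720 = 49627 + sqrt(19)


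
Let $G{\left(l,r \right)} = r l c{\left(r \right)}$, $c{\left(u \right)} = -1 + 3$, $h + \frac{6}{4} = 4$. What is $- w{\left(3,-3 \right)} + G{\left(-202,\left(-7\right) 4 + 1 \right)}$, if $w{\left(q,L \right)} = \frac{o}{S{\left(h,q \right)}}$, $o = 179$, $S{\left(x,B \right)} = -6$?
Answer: $\frac{65627}{6} \approx 10938.0$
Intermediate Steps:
$h = \frac{5}{2}$ ($h = - \frac{3}{2} + 4 = \frac{5}{2} \approx 2.5$)
$c{\left(u \right)} = 2$
$w{\left(q,L \right)} = - \frac{179}{6}$ ($w{\left(q,L \right)} = \frac{179}{-6} = 179 \left(- \frac{1}{6}\right) = - \frac{179}{6}$)
$G{\left(l,r \right)} = 2 l r$ ($G{\left(l,r \right)} = r l 2 = l r 2 = 2 l r$)
$- w{\left(3,-3 \right)} + G{\left(-202,\left(-7\right) 4 + 1 \right)} = \left(-1\right) \left(- \frac{179}{6}\right) + 2 \left(-202\right) \left(\left(-7\right) 4 + 1\right) = \frac{179}{6} + 2 \left(-202\right) \left(-28 + 1\right) = \frac{179}{6} + 2 \left(-202\right) \left(-27\right) = \frac{179}{6} + 10908 = \frac{65627}{6}$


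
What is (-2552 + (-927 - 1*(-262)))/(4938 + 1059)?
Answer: -3217/5997 ≈ -0.53644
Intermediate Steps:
(-2552 + (-927 - 1*(-262)))/(4938 + 1059) = (-2552 + (-927 + 262))/5997 = (-2552 - 665)*(1/5997) = -3217*1/5997 = -3217/5997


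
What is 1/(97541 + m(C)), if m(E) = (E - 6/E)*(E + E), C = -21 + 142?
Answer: 1/126811 ≈ 7.8858e-6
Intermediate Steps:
C = 121
m(E) = 2*E*(E - 6/E) (m(E) = (E - 6/E)*(2*E) = 2*E*(E - 6/E))
1/(97541 + m(C)) = 1/(97541 + (-12 + 2*121²)) = 1/(97541 + (-12 + 2*14641)) = 1/(97541 + (-12 + 29282)) = 1/(97541 + 29270) = 1/126811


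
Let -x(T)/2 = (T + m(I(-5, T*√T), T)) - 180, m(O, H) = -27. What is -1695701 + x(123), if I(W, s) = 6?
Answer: -1695533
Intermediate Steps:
x(T) = 414 - 2*T (x(T) = -2*((T - 27) - 180) = -2*((-27 + T) - 180) = -2*(-207 + T) = 414 - 2*T)
-1695701 + x(123) = -1695701 + (414 - 2*123) = -1695701 + (414 - 246) = -1695701 + 168 = -1695533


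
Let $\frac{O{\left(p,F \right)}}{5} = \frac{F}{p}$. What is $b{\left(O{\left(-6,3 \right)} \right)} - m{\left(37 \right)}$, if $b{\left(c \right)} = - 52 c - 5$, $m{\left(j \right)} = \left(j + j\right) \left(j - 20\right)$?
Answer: $-1133$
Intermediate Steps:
$O{\left(p,F \right)} = \frac{5 F}{p}$ ($O{\left(p,F \right)} = 5 \frac{F}{p} = \frac{5 F}{p}$)
$m{\left(j \right)} = 2 j \left(-20 + j\right)$
$b{\left(c \right)} = -5 - 52 c$ ($b{\left(c \right)} = - 52 c + \left(-14 + 9\right) = - 52 c - 5 = -5 - 52 c$)
$b{\left(O{\left(-6,3 \right)} \right)} - m{\left(37 \right)} = \left(-5 - 52 \cdot 5 \cdot 3 \frac{1}{-6}\right) - 2 \cdot 37 \left(-20 + 37\right) = \left(-5 - 52 \cdot 5 \cdot 3 \left(- \frac{1}{6}\right)\right) - 2 \cdot 37 \cdot 17 = \left(-5 - -130\right) - 1258 = \left(-5 + 130\right) - 1258 = 125 - 1258 = -1133$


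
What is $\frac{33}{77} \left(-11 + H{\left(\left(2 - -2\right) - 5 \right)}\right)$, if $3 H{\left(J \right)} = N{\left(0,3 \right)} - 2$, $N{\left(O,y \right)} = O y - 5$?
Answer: $- \frac{40}{7} \approx -5.7143$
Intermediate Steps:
$N{\left(O,y \right)} = -5 + O y$
$H{\left(J \right)} = - \frac{7}{3}$ ($H{\left(J \right)} = \frac{\left(-5 + 0 \cdot 3\right) - 2}{3} = \frac{\left(-5 + 0\right) - 2}{3} = \frac{-5 - 2}{3} = \frac{1}{3} \left(-7\right) = - \frac{7}{3}$)
$\frac{33}{77} \left(-11 + H{\left(\left(2 - -2\right) - 5 \right)}\right) = \frac{33}{77} \left(-11 - \frac{7}{3}\right) = 33 \cdot \frac{1}{77} \left(- \frac{40}{3}\right) = \frac{3}{7} \left(- \frac{40}{3}\right) = - \frac{40}{7}$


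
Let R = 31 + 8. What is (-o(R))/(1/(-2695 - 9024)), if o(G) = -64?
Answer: -750016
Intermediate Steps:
R = 39
(-o(R))/(1/(-2695 - 9024)) = (-1*(-64))/(1/(-2695 - 9024)) = 64/(1/(-11719)) = 64/(-1/11719) = 64*(-11719) = -750016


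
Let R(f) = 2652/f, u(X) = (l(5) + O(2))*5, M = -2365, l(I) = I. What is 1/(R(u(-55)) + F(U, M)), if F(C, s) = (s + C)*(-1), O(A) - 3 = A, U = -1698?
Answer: 25/102901 ≈ 0.00024295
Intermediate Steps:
O(A) = 3 + A
F(C, s) = -C - s (F(C, s) = (C + s)*(-1) = -C - s)
u(X) = 50 (u(X) = (5 + (3 + 2))*5 = (5 + 5)*5 = 10*5 = 50)
1/(R(u(-55)) + F(U, M)) = 1/(2652/50 + (-1*(-1698) - 1*(-2365))) = 1/(2652*(1/50) + (1698 + 2365)) = 1/(1326/25 + 4063) = 1/(102901/25) = 25/102901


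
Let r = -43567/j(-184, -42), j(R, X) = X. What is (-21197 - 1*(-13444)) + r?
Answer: -282059/42 ≈ -6715.7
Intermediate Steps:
r = 43567/42 (r = -43567/(-42) = -43567*(-1/42) = 43567/42 ≈ 1037.3)
(-21197 - 1*(-13444)) + r = (-21197 - 1*(-13444)) + 43567/42 = (-21197 + 13444) + 43567/42 = -7753 + 43567/42 = -282059/42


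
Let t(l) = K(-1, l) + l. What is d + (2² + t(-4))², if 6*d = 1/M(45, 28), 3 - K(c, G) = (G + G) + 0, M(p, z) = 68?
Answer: 49369/408 ≈ 121.00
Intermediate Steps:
K(c, G) = 3 - 2*G (K(c, G) = 3 - ((G + G) + 0) = 3 - (2*G + 0) = 3 - 2*G)
t(l) = 3 - l (t(l) = (3 - 2*l) + l = 3 - l)
d = 1/408 (d = (⅙)/68 = (⅙)*(1/68) = 1/408 ≈ 0.0024510)
d + (2² + t(-4))² = 1/408 + (2² + (3 - 1*(-4)))² = 1/408 + (4 + (3 + 4))² = 1/408 + (4 + 7)² = 1/408 + 11² = 1/408 + 121 = 49369/408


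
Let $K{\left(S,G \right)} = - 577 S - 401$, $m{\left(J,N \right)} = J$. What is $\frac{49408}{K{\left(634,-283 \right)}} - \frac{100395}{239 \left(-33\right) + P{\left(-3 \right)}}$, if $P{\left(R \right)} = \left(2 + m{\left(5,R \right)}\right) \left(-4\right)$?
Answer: $\frac{7275098437}{579724677} \approx 12.549$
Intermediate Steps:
$P{\left(R \right)} = -28$ ($P{\left(R \right)} = \left(2 + 5\right) \left(-4\right) = 7 \left(-4\right) = -28$)
$K{\left(S,G \right)} = -401 - 577 S$
$\frac{49408}{K{\left(634,-283 \right)}} - \frac{100395}{239 \left(-33\right) + P{\left(-3 \right)}} = \frac{49408}{-401 - 365818} - \frac{100395}{239 \left(-33\right) - 28} = \frac{49408}{-401 - 365818} - \frac{100395}{-7887 - 28} = \frac{49408}{-366219} - \frac{100395}{-7915} = 49408 \left(- \frac{1}{366219}\right) - - \frac{20079}{1583} = - \frac{49408}{366219} + \frac{20079}{1583} = \frac{7275098437}{579724677}$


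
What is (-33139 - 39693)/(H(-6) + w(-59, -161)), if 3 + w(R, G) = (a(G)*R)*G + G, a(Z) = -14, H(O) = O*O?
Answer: 36416/66557 ≈ 0.54714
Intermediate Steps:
H(O) = O**2
w(R, G) = -3 + G - 14*G*R (w(R, G) = -3 + ((-14*R)*G + G) = -3 + (-14*G*R + G) = -3 + (G - 14*G*R) = -3 + G - 14*G*R)
(-33139 - 39693)/(H(-6) + w(-59, -161)) = (-33139 - 39693)/((-6)**2 + (-3 - 161 - 14*(-161)*(-59))) = -72832/(36 + (-3 - 161 - 132986)) = -72832/(36 - 133150) = -72832/(-133114) = -72832*(-1/133114) = 36416/66557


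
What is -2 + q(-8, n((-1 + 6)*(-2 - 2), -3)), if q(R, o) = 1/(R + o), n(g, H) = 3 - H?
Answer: -5/2 ≈ -2.5000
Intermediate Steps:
-2 + q(-8, n((-1 + 6)*(-2 - 2), -3)) = -2 + 1/(-8 + (3 - 1*(-3))) = -2 + 1/(-8 + (3 + 3)) = -2 + 1/(-8 + 6) = -2 + 1/(-2) = -2 - ½ = -5/2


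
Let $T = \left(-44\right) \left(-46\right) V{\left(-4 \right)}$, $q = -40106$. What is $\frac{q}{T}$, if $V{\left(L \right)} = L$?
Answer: $\frac{1823}{368} \approx 4.9538$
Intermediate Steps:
$T = -8096$ ($T = \left(-44\right) \left(-46\right) \left(-4\right) = 2024 \left(-4\right) = -8096$)
$\frac{q}{T} = - \frac{40106}{-8096} = \left(-40106\right) \left(- \frac{1}{8096}\right) = \frac{1823}{368}$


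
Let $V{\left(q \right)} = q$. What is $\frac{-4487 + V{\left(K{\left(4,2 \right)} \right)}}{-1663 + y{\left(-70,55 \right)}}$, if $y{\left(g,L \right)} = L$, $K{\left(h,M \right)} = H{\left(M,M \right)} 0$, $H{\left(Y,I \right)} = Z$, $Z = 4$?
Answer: $\frac{4487}{1608} \approx 2.7904$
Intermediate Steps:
$H{\left(Y,I \right)} = 4$
$K{\left(h,M \right)} = 0$ ($K{\left(h,M \right)} = 4 \cdot 0 = 0$)
$\frac{-4487 + V{\left(K{\left(4,2 \right)} \right)}}{-1663 + y{\left(-70,55 \right)}} = \frac{-4487 + 0}{-1663 + 55} = - \frac{4487}{-1608} = \left(-4487\right) \left(- \frac{1}{1608}\right) = \frac{4487}{1608}$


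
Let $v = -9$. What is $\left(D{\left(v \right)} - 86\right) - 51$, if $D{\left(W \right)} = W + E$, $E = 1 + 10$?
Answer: $-135$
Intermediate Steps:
$E = 11$
$D{\left(W \right)} = 11 + W$ ($D{\left(W \right)} = W + 11 = 11 + W$)
$\left(D{\left(v \right)} - 86\right) - 51 = \left(\left(11 - 9\right) - 86\right) - 51 = \left(2 - 86\right) - 51 = -84 - 51 = -135$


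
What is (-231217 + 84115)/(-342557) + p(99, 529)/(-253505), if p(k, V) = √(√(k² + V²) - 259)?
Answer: 147102/342557 - √(-259 + √289642)/253505 ≈ 0.42936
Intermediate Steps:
p(k, V) = √(-259 + √(V² + k²)) (p(k, V) = √(√(V² + k²) - 259) = √(-259 + √(V² + k²)))
(-231217 + 84115)/(-342557) + p(99, 529)/(-253505) = (-231217 + 84115)/(-342557) + √(-259 + √(529² + 99²))/(-253505) = -147102*(-1/342557) + √(-259 + √(279841 + 9801))*(-1/253505) = 147102/342557 + √(-259 + √289642)*(-1/253505) = 147102/342557 - √(-259 + √289642)/253505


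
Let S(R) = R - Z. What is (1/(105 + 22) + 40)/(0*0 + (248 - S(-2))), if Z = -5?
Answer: 5081/31115 ≈ 0.16330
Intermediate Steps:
S(R) = 5 + R (S(R) = R - 1*(-5) = R + 5 = 5 + R)
(1/(105 + 22) + 40)/(0*0 + (248 - S(-2))) = (1/(105 + 22) + 40)/(0*0 + (248 - (5 - 2))) = (1/127 + 40)/(0 + (248 - 1*3)) = (1/127 + 40)/(0 + (248 - 3)) = 5081/(127*(0 + 245)) = (5081/127)/245 = (5081/127)*(1/245) = 5081/31115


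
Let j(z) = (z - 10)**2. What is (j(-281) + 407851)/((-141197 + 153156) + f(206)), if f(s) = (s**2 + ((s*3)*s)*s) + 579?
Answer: 246266/13140211 ≈ 0.018741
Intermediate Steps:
j(z) = (-10 + z)**2
f(s) = 579 + s**2 + 3*s**3 (f(s) = (s**2 + ((3*s)*s)*s) + 579 = (s**2 + (3*s**2)*s) + 579 = (s**2 + 3*s**3) + 579 = 579 + s**2 + 3*s**3)
(j(-281) + 407851)/((-141197 + 153156) + f(206)) = ((-10 - 281)**2 + 407851)/((-141197 + 153156) + (579 + 206**2 + 3*206**3)) = ((-291)**2 + 407851)/(11959 + (579 + 42436 + 3*8741816)) = (84681 + 407851)/(11959 + (579 + 42436 + 26225448)) = 492532/(11959 + 26268463) = 492532/26280422 = 492532*(1/26280422) = 246266/13140211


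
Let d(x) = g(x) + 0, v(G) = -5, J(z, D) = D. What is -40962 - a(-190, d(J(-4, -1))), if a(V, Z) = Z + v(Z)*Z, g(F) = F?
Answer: -40966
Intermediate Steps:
d(x) = x (d(x) = x + 0 = x)
a(V, Z) = -4*Z (a(V, Z) = Z - 5*Z = -4*Z)
-40962 - a(-190, d(J(-4, -1))) = -40962 - (-4)*(-1) = -40962 - 1*4 = -40962 - 4 = -40966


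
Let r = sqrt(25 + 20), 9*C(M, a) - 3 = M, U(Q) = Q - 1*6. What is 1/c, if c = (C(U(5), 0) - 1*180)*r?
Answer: -3*sqrt(5)/8090 ≈ -0.00082920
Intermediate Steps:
U(Q) = -6 + Q (U(Q) = Q - 6 = -6 + Q)
C(M, a) = 1/3 + M/9
r = 3*sqrt(5) (r = sqrt(45) = 3*sqrt(5) ≈ 6.7082)
c = -1618*sqrt(5)/3 (c = ((1/3 + (-6 + 5)/9) - 1*180)*(3*sqrt(5)) = ((1/3 + (1/9)*(-1)) - 180)*(3*sqrt(5)) = ((1/3 - 1/9) - 180)*(3*sqrt(5)) = (2/9 - 180)*(3*sqrt(5)) = -1618*sqrt(5)/3 ≈ -1206.0)
1/c = 1/(-1618*sqrt(5)/3) = -3*sqrt(5)/8090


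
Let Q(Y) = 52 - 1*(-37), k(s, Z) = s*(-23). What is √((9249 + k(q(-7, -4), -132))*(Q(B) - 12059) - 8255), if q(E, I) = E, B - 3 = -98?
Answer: I*√112645955 ≈ 10613.0*I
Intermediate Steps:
B = -95 (B = 3 - 98 = -95)
k(s, Z) = -23*s
Q(Y) = 89 (Q(Y) = 52 + 37 = 89)
√((9249 + k(q(-7, -4), -132))*(Q(B) - 12059) - 8255) = √((9249 - 23*(-7))*(89 - 12059) - 8255) = √((9249 + 161)*(-11970) - 8255) = √(9410*(-11970) - 8255) = √(-112637700 - 8255) = √(-112645955) = I*√112645955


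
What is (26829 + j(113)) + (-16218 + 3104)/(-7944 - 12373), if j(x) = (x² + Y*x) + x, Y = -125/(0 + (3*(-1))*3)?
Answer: 7548371134/182853 ≈ 41281.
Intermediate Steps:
Y = 125/9 (Y = -125/(0 - 3*3) = -125/(0 - 9) = -125/(-9) = -125*(-⅑) = 125/9 ≈ 13.889)
j(x) = x² + 134*x/9 (j(x) = (x² + 125*x/9) + x = x² + 134*x/9)
(26829 + j(113)) + (-16218 + 3104)/(-7944 - 12373) = (26829 + (⅑)*113*(134 + 9*113)) + (-16218 + 3104)/(-7944 - 12373) = (26829 + (⅑)*113*(134 + 1017)) - 13114/(-20317) = (26829 + (⅑)*113*1151) - 13114*(-1/20317) = (26829 + 130063/9) + 13114/20317 = 371524/9 + 13114/20317 = 7548371134/182853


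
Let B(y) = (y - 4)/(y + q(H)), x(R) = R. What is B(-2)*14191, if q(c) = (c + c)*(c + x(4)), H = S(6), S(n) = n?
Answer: -42573/59 ≈ -721.58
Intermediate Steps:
H = 6
q(c) = 2*c*(4 + c) (q(c) = (c + c)*(c + 4) = (2*c)*(4 + c) = 2*c*(4 + c))
B(y) = (-4 + y)/(120 + y) (B(y) = (y - 4)/(y + 2*6*(4 + 6)) = (-4 + y)/(y + 2*6*10) = (-4 + y)/(y + 120) = (-4 + y)/(120 + y))
B(-2)*14191 = ((-4 - 2)/(120 - 2))*14191 = (-6/118)*14191 = ((1/118)*(-6))*14191 = -3/59*14191 = -42573/59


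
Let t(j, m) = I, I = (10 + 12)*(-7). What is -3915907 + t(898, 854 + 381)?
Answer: -3916061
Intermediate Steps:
I = -154 (I = 22*(-7) = -154)
t(j, m) = -154
-3915907 + t(898, 854 + 381) = -3915907 - 154 = -3916061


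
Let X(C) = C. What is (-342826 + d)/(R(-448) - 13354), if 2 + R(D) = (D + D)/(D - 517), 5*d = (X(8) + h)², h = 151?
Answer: 325947857/12887644 ≈ 25.292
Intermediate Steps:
d = 25281/5 (d = (8 + 151)²/5 = (⅕)*159² = (⅕)*25281 = 25281/5 ≈ 5056.2)
R(D) = -2 + 2*D/(-517 + D) (R(D) = -2 + (D + D)/(D - 517) = -2 + (2*D)/(-517 + D) = -2 + 2*D/(-517 + D))
(-342826 + d)/(R(-448) - 13354) = (-342826 + 25281/5)/(1034/(-517 - 448) - 13354) = -1688849/(5*(1034/(-965) - 13354)) = -1688849/(5*(1034*(-1/965) - 13354)) = -1688849/(5*(-1034/965 - 13354)) = -1688849/(5*(-12887644/965)) = -1688849/5*(-965/12887644) = 325947857/12887644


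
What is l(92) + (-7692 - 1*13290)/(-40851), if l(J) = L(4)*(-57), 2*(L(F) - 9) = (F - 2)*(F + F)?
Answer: -13187879/13617 ≈ -968.49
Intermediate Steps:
L(F) = 9 + F*(-2 + F) (L(F) = 9 + ((F - 2)*(F + F))/2 = 9 + ((-2 + F)*(2*F))/2 = 9 + (2*F*(-2 + F))/2 = 9 + F*(-2 + F))
l(J) = -969 (l(J) = (9 + 4² - 2*4)*(-57) = (9 + 16 - 8)*(-57) = 17*(-57) = -969)
l(92) + (-7692 - 1*13290)/(-40851) = -969 + (-7692 - 1*13290)/(-40851) = -969 + (-7692 - 13290)*(-1/40851) = -969 - 20982*(-1/40851) = -969 + 6994/13617 = -13187879/13617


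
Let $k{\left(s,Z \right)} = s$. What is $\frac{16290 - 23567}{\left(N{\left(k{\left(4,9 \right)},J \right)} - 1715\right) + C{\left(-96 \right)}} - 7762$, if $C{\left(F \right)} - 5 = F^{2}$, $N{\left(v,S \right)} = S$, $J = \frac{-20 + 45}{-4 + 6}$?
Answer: $- \frac{116731748}{15037} \approx -7763.0$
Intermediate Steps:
$J = \frac{25}{2} \approx 12.5$
$C{\left(F \right)} = 5 + F^{2}$
$\frac{16290 - 23567}{\left(N{\left(k{\left(4,9 \right)},J \right)} - 1715\right) + C{\left(-96 \right)}} - 7762 = \frac{16290 - 23567}{\left(\frac{25}{2} - 1715\right) + \left(5 + \left(-96\right)^{2}\right)} - 7762 = \frac{16290 - 23567}{\left(\frac{25}{2} - 1715\right) + \left(5 + 9216\right)} - 7762 = - \frac{7277}{- \frac{3405}{2} + 9221} - 7762 = - \frac{7277}{\frac{15037}{2}} - 7762 = \left(-7277\right) \frac{2}{15037} - 7762 = - \frac{14554}{15037} - 7762 = - \frac{116731748}{15037}$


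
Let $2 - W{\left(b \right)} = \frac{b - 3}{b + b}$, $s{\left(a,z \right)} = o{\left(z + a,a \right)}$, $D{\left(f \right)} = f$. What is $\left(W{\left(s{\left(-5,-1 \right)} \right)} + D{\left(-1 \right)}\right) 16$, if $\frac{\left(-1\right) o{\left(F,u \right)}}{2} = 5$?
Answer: $\frac{28}{5} \approx 5.6$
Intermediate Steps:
$o{\left(F,u \right)} = -10$ ($o{\left(F,u \right)} = \left(-2\right) 5 = -10$)
$s{\left(a,z \right)} = -10$
$W{\left(b \right)} = 2 - \frac{-3 + b}{2 b}$ ($W{\left(b \right)} = 2 - \frac{b - 3}{b + b} = 2 - \frac{-3 + b}{2 b}$)
$\left(W{\left(s{\left(-5,-1 \right)} \right)} + D{\left(-1 \right)}\right) 16 = \left(\frac{3 \left(1 - 10\right)}{2 \left(-10\right)} - 1\right) 16 = \left(\frac{3}{2} \left(- \frac{1}{10}\right) \left(-9\right) - 1\right) 16 = \left(\frac{27}{20} - 1\right) 16 = \frac{7}{20} \cdot 16 = \frac{28}{5}$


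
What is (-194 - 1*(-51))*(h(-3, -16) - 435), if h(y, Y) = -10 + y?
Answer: 64064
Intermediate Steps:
(-194 - 1*(-51))*(h(-3, -16) - 435) = (-194 - 1*(-51))*((-10 - 3) - 435) = (-194 + 51)*(-13 - 435) = -143*(-448) = 64064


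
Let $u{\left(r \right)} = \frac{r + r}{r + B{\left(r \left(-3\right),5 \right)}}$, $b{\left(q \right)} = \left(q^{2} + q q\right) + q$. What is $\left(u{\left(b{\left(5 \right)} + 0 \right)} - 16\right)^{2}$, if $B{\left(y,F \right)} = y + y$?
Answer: $\frac{6724}{25} \approx 268.96$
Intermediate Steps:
$B{\left(y,F \right)} = 2 y$
$b{\left(q \right)} = q + 2 q^{2}$ ($b{\left(q \right)} = \left(q^{2} + q^{2}\right) + q = 2 q^{2} + q = q + 2 q^{2}$)
$u{\left(r \right)} = - \frac{2}{5}$ ($u{\left(r \right)} = \frac{r + r}{r + 2 r \left(-3\right)} = \frac{2 r}{r + 2 \left(- 3 r\right)} = \frac{2 r}{r - 6 r} = \frac{2 r}{\left(-5\right) r} = 2 r \left(- \frac{1}{5 r}\right) = - \frac{2}{5}$)
$\left(u{\left(b{\left(5 \right)} + 0 \right)} - 16\right)^{2} = \left(- \frac{2}{5} - 16\right)^{2} = \left(- \frac{82}{5}\right)^{2} = \frac{6724}{25}$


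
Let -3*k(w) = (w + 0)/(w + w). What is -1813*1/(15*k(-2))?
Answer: 3626/5 ≈ 725.20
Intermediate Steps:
k(w) = -⅙ (k(w) = -(w + 0)/(3*(w + w)) = -w/(3*(2*w)) = -w*1/(2*w)/3 = -⅓*½ = -⅙)
-1813*1/(15*k(-2)) = -1813/(((-1)⁴*(-⅙))*(3*5)) = -1813/((1*(-⅙))*15) = -1813/((-⅙*15)) = -1813/(-5/2) = -1813*(-⅖) = 3626/5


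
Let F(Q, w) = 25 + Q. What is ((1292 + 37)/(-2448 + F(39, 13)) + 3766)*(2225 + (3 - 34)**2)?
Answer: 14300066295/1192 ≈ 1.1997e+7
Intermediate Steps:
((1292 + 37)/(-2448 + F(39, 13)) + 3766)*(2225 + (3 - 34)**2) = ((1292 + 37)/(-2448 + (25 + 39)) + 3766)*(2225 + (3 - 34)**2) = (1329/(-2448 + 64) + 3766)*(2225 + (-31)**2) = (1329/(-2384) + 3766)*(2225 + 961) = (1329*(-1/2384) + 3766)*3186 = (-1329/2384 + 3766)*3186 = (8976815/2384)*3186 = 14300066295/1192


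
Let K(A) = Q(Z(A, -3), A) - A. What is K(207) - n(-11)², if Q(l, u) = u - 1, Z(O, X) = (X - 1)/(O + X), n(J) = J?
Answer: -122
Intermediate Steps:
Z(O, X) = (-1 + X)/(O + X)
Q(l, u) = -1 + u
K(A) = -1 (K(A) = (-1 + A) - A = -1)
K(207) - n(-11)² = -1 - 1*(-11)² = -1 - 1*121 = -1 - 121 = -122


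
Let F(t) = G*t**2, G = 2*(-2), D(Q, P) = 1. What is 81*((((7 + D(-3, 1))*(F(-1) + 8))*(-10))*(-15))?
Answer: 388800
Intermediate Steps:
G = -4
F(t) = -4*t**2
81*((((7 + D(-3, 1))*(F(-1) + 8))*(-10))*(-15)) = 81*((((7 + 1)*(-4*(-1)**2 + 8))*(-10))*(-15)) = 81*(((8*(-4*1 + 8))*(-10))*(-15)) = 81*(((8*(-4 + 8))*(-10))*(-15)) = 81*(((8*4)*(-10))*(-15)) = 81*((32*(-10))*(-15)) = 81*(-320*(-15)) = 81*4800 = 388800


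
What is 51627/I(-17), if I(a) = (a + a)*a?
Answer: 51627/578 ≈ 89.320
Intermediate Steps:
I(a) = 2*a² (I(a) = (2*a)*a = 2*a²)
51627/I(-17) = 51627/((2*(-17)²)) = 51627/((2*289)) = 51627/578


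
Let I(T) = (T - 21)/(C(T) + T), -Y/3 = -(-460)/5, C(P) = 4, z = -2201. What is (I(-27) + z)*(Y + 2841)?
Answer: -129724875/23 ≈ -5.6402e+6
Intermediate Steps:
Y = -276 (Y = -(-12)*(-115/5) = -(-12)*(-115*⅕) = -(-12)*(-23) = -3*92 = -276)
I(T) = (-21 + T)/(4 + T) (I(T) = (T - 21)/(4 + T) = (-21 + T)/(4 + T))
(I(-27) + z)*(Y + 2841) = ((-21 - 27)/(4 - 27) - 2201)*(-276 + 2841) = (-48/(-23) - 2201)*2565 = (-1/23*(-48) - 2201)*2565 = (48/23 - 2201)*2565 = -50575/23*2565 = -129724875/23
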